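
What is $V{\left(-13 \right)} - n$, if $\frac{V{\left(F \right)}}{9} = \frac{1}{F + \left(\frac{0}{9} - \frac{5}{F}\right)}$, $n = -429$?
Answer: $\frac{70239}{164} \approx 428.29$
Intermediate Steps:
$V{\left(F \right)} = \frac{9}{F - \frac{5}{F}}$ ($V{\left(F \right)} = \frac{9}{F + \left(\frac{0}{9} - \frac{5}{F}\right)} = \frac{9}{F + \left(0 \cdot \frac{1}{9} - \frac{5}{F}\right)} = \frac{9}{F + \left(0 - \frac{5}{F}\right)} = \frac{9}{F - \frac{5}{F}}$)
$V{\left(-13 \right)} - n = 9 \left(-13\right) \frac{1}{-5 + \left(-13\right)^{2}} - -429 = 9 \left(-13\right) \frac{1}{-5 + 169} + 429 = 9 \left(-13\right) \frac{1}{164} + 429 = - \frac{117}{164} + 429 = \frac{70239}{164}$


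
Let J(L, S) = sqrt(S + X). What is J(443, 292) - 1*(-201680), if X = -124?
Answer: 201680 + 2*sqrt(42) ≈ 2.0169e+5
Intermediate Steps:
J(L, S) = sqrt(-124 + S) (J(L, S) = sqrt(S - 124) = sqrt(-124 + S))
J(443, 292) - 1*(-201680) = sqrt(-124 + 292) - 1*(-201680) = sqrt(168) + 201680 = 2*sqrt(42) + 201680 = 201680 + 2*sqrt(42)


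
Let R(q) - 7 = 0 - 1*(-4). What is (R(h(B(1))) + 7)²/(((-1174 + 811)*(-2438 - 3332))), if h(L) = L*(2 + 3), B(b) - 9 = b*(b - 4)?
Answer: 54/349085 ≈ 0.00015469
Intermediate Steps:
B(b) = 9 + b*(-4 + b) (B(b) = 9 + b*(b - 4) = 9 + b*(-4 + b))
h(L) = 5*L (h(L) = L*5 = 5*L)
R(q) = 11 (R(q) = 7 + (0 - 1*(-4)) = 7 + (0 + 4) = 7 + 4 = 11)
(R(h(B(1))) + 7)²/(((-1174 + 811)*(-2438 - 3332))) = (11 + 7)²/(((-1174 + 811)*(-2438 - 3332))) = 18²/((-363*(-5770))) = 324/2094510 = 324*(1/2094510) = 54/349085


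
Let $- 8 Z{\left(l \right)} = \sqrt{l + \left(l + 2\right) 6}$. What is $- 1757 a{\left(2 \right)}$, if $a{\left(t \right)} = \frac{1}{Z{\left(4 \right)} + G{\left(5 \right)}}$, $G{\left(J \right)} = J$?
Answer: $- \frac{14056}{39} - \frac{3514 \sqrt{10}}{195} \approx -417.4$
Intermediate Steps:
$Z{\left(l \right)} = - \frac{\sqrt{12 + 7 l}}{8}$ ($Z{\left(l \right)} = - \frac{\sqrt{l + \left(l + 2\right) 6}}{8} = - \frac{\sqrt{l + \left(2 + l\right) 6}}{8} = - \frac{\sqrt{l + \left(12 + 6 l\right)}}{8} = - \frac{\sqrt{12 + 7 l}}{8}$)
$a{\left(t \right)} = \frac{1}{5 - \frac{\sqrt{10}}{4}}$ ($a{\left(t \right)} = \frac{1}{- \frac{\sqrt{12 + 7 \cdot 4}}{8} + 5} = \frac{1}{- \frac{\sqrt{12 + 28}}{8} + 5} = \frac{1}{- \frac{\sqrt{40}}{8} + 5} = \frac{1}{- \frac{2 \sqrt{10}}{8} + 5} = \frac{1}{- \frac{\sqrt{10}}{4} + 5} = \frac{1}{5 - \frac{\sqrt{10}}{4}}$)
$- 1757 a{\left(2 \right)} = - 1757 \left(\frac{8}{39} + \frac{2 \sqrt{10}}{195}\right) = - \frac{14056}{39} - \frac{3514 \sqrt{10}}{195}$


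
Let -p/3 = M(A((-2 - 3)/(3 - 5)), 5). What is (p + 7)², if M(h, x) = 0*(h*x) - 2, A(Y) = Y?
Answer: 169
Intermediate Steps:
M(h, x) = -2 (M(h, x) = 0 - 2 = -2)
p = 6 (p = -3*(-2) = 6)
(p + 7)² = (6 + 7)² = 13² = 169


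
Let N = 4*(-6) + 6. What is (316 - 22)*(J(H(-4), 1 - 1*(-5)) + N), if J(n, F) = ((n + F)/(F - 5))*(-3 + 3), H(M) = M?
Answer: -5292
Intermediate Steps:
N = -18 (N = -24 + 6 = -18)
J(n, F) = 0 (J(n, F) = ((F + n)/(-5 + F))*0 = 0)
(316 - 22)*(J(H(-4), 1 - 1*(-5)) + N) = (316 - 22)*(0 - 18) = 294*(-18) = -5292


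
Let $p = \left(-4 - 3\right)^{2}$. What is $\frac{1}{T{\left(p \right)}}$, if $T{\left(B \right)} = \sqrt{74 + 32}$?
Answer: $\frac{\sqrt{106}}{106} \approx 0.097129$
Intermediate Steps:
$p = 49$ ($p = \left(-7\right)^{2} = 49$)
$T{\left(B \right)} = \sqrt{106}$
$\frac{1}{T{\left(p \right)}} = \frac{1}{\sqrt{106}} = \frac{\sqrt{106}}{106}$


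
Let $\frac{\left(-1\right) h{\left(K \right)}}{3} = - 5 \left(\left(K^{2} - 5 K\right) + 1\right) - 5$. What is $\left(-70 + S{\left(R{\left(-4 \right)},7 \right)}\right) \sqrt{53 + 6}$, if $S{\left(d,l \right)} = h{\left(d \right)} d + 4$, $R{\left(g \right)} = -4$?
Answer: $- 2346 \sqrt{59} \approx -18020.0$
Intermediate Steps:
$h{\left(K \right)} = 30 - 75 K + 15 K^{2}$ ($h{\left(K \right)} = - 3 \left(- 5 \left(\left(K^{2} - 5 K\right) + 1\right) - 5\right) = - 3 \left(- 5 \left(1 + K^{2} - 5 K\right) - 5\right) = - 3 \left(\left(-5 - 5 K^{2} + 25 K\right) - 5\right) = - 3 \left(-10 - 5 K^{2} + 25 K\right) = 30 - 75 K + 15 K^{2}$)
$S{\left(d,l \right)} = 4 + d \left(30 - 75 d + 15 d^{2}\right)$ ($S{\left(d,l \right)} = \left(30 - 75 d + 15 d^{2}\right) d + 4 = d \left(30 - 75 d + 15 d^{2}\right) + 4 = 4 + d \left(30 - 75 d + 15 d^{2}\right)$)
$\left(-70 + S{\left(R{\left(-4 \right)},7 \right)}\right) \sqrt{53 + 6} = \left(-70 + \left(4 + 15 \left(-4\right) \left(2 + \left(-4\right)^{2} - -20\right)\right)\right) \sqrt{53 + 6} = \left(-70 + \left(4 + 15 \left(-4\right) \left(2 + 16 + 20\right)\right)\right) \sqrt{59} = \left(-70 + \left(4 + 15 \left(-4\right) 38\right)\right) \sqrt{59} = \left(-70 + \left(4 - 2280\right)\right) \sqrt{59} = \left(-70 - 2276\right) \sqrt{59} = - 2346 \sqrt{59}$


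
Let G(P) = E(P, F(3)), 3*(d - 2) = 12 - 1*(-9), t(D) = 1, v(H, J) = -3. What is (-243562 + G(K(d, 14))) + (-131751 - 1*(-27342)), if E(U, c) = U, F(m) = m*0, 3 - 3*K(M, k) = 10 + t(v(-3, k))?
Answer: -1043921/3 ≈ -3.4797e+5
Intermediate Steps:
d = 9 (d = 2 + (12 - 1*(-9))/3 = 2 + (12 + 9)/3 = 2 + (1/3)*21 = 2 + 7 = 9)
K(M, k) = -8/3 (K(M, k) = 1 - (10 + 1)/3 = 1 - 1/3*11 = 1 - 11/3 = -8/3)
F(m) = 0
G(P) = P
(-243562 + G(K(d, 14))) + (-131751 - 1*(-27342)) = (-243562 - 8/3) + (-131751 - 1*(-27342)) = -730694/3 + (-131751 + 27342) = -730694/3 - 104409 = -1043921/3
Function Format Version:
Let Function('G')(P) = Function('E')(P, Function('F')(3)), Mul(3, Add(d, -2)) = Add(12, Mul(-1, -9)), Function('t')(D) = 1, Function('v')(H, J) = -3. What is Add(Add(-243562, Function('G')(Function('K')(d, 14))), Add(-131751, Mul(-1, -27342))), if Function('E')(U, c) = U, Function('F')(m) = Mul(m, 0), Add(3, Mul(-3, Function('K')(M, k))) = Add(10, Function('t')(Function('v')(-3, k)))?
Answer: Rational(-1043921, 3) ≈ -3.4797e+5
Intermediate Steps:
d = 9 (d = Add(2, Mul(Rational(1, 3), Add(12, Mul(-1, -9)))) = Add(2, Mul(Rational(1, 3), Add(12, 9))) = Add(2, Mul(Rational(1, 3), 21)) = Add(2, 7) = 9)
Function('K')(M, k) = Rational(-8, 3) (Function('K')(M, k) = Add(1, Mul(Rational(-1, 3), Add(10, 1))) = Add(1, Mul(Rational(-1, 3), 11)) = Add(1, Rational(-11, 3)) = Rational(-8, 3))
Function('F')(m) = 0
Function('G')(P) = P
Add(Add(-243562, Function('G')(Function('K')(d, 14))), Add(-131751, Mul(-1, -27342))) = Add(Add(-243562, Rational(-8, 3)), Add(-131751, Mul(-1, -27342))) = Add(Rational(-730694, 3), Add(-131751, 27342)) = Add(Rational(-730694, 3), -104409) = Rational(-1043921, 3)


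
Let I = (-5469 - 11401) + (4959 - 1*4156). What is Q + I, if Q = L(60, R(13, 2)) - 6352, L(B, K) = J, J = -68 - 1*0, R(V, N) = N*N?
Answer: -22487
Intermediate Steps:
R(V, N) = N²
J = -68 (J = -68 + 0 = -68)
I = -16067 (I = -16870 + (4959 - 4156) = -16870 + 803 = -16067)
L(B, K) = -68
Q = -6420 (Q = -68 - 6352 = -6420)
Q + I = -6420 - 16067 = -22487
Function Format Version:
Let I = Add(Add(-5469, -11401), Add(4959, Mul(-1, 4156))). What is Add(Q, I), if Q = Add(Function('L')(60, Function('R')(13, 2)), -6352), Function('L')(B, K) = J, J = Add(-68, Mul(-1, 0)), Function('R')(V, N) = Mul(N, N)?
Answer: -22487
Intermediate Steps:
Function('R')(V, N) = Pow(N, 2)
J = -68 (J = Add(-68, 0) = -68)
I = -16067 (I = Add(-16870, Add(4959, -4156)) = Add(-16870, 803) = -16067)
Function('L')(B, K) = -68
Q = -6420 (Q = Add(-68, -6352) = -6420)
Add(Q, I) = Add(-6420, -16067) = -22487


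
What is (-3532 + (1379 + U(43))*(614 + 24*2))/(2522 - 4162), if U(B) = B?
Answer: -117229/205 ≈ -571.85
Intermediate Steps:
(-3532 + (1379 + U(43))*(614 + 24*2))/(2522 - 4162) = (-3532 + (1379 + 43)*(614 + 24*2))/(2522 - 4162) = (-3532 + 1422*(614 + 48))/(-1640) = (-3532 + 1422*662)*(-1/1640) = (-3532 + 941364)*(-1/1640) = 937832*(-1/1640) = -117229/205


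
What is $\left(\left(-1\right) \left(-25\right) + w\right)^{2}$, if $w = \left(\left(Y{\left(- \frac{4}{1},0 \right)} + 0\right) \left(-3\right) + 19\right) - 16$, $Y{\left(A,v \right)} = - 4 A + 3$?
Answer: $841$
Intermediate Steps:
$Y{\left(A,v \right)} = 3 - 4 A$
$w = -54$ ($w = \left(\left(\left(3 - 4 \left(- \frac{4}{1}\right)\right) + 0\right) \left(-3\right) + 19\right) - 16 = \left(\left(\left(3 - 4 \left(\left(-4\right) 1\right)\right) + 0\right) \left(-3\right) + 19\right) - 16 = \left(\left(\left(3 - -16\right) + 0\right) \left(-3\right) + 19\right) - 16 = \left(\left(\left(3 + 16\right) + 0\right) \left(-3\right) + 19\right) - 16 = \left(\left(19 + 0\right) \left(-3\right) + 19\right) - 16 = \left(19 \left(-3\right) + 19\right) - 16 = \left(-57 + 19\right) - 16 = -38 - 16 = -54$)
$\left(\left(-1\right) \left(-25\right) + w\right)^{2} = \left(\left(-1\right) \left(-25\right) - 54\right)^{2} = \left(25 - 54\right)^{2} = \left(-29\right)^{2} = 841$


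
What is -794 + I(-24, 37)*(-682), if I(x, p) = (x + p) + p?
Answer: -34894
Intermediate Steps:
I(x, p) = x + 2*p (I(x, p) = (p + x) + p = x + 2*p)
-794 + I(-24, 37)*(-682) = -794 + (-24 + 2*37)*(-682) = -794 + (-24 + 74)*(-682) = -794 + 50*(-682) = -794 - 34100 = -34894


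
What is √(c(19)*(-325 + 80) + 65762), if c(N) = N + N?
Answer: 2*√14113 ≈ 237.60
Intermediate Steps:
c(N) = 2*N
√(c(19)*(-325 + 80) + 65762) = √((2*19)*(-325 + 80) + 65762) = √(38*(-245) + 65762) = √(-9310 + 65762) = √56452 = 2*√14113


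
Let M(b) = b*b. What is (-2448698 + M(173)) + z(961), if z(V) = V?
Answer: -2417808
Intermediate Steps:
M(b) = b**2
(-2448698 + M(173)) + z(961) = (-2448698 + 173**2) + 961 = (-2448698 + 29929) + 961 = -2418769 + 961 = -2417808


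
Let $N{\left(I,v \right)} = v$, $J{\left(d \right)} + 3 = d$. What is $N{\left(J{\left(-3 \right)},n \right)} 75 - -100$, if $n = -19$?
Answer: $-1325$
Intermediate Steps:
$J{\left(d \right)} = -3 + d$
$N{\left(J{\left(-3 \right)},n \right)} 75 - -100 = \left(-19\right) 75 - -100 = -1425 + 100 = -1325$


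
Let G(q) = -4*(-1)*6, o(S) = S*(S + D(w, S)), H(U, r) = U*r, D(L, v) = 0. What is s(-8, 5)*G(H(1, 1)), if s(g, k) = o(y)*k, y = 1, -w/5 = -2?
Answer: 120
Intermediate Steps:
w = 10 (w = -5*(-2) = 10)
o(S) = S² (o(S) = S*(S + 0) = S*S = S²)
s(g, k) = k (s(g, k) = 1²*k = 1*k = k)
G(q) = 24 (G(q) = 4*6 = 24)
s(-8, 5)*G(H(1, 1)) = 5*24 = 120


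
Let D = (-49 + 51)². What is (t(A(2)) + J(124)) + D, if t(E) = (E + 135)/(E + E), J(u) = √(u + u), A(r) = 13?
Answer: 126/13 + 2*√62 ≈ 25.440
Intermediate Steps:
D = 4 (D = 2² = 4)
J(u) = √2*√u (J(u) = √(2*u) = √2*√u)
t(E) = (135 + E)/(2*E) (t(E) = (135 + E)/((2*E)) = (135 + E)*(1/(2*E)) = (135 + E)/(2*E))
(t(A(2)) + J(124)) + D = ((½)*(135 + 13)/13 + √2*√124) + 4 = ((½)*(1/13)*148 + √2*(2*√31)) + 4 = (74/13 + 2*√62) + 4 = 126/13 + 2*√62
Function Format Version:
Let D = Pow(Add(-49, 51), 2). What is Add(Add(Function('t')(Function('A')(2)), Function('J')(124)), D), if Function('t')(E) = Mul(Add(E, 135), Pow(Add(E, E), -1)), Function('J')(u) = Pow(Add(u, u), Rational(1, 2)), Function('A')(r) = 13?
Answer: Add(Rational(126, 13), Mul(2, Pow(62, Rational(1, 2)))) ≈ 25.440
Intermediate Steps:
D = 4 (D = Pow(2, 2) = 4)
Function('J')(u) = Mul(Pow(2, Rational(1, 2)), Pow(u, Rational(1, 2))) (Function('J')(u) = Pow(Mul(2, u), Rational(1, 2)) = Mul(Pow(2, Rational(1, 2)), Pow(u, Rational(1, 2))))
Function('t')(E) = Mul(Rational(1, 2), Pow(E, -1), Add(135, E)) (Function('t')(E) = Mul(Add(135, E), Pow(Mul(2, E), -1)) = Mul(Add(135, E), Mul(Rational(1, 2), Pow(E, -1))) = Mul(Rational(1, 2), Pow(E, -1), Add(135, E)))
Add(Add(Function('t')(Function('A')(2)), Function('J')(124)), D) = Add(Add(Mul(Rational(1, 2), Pow(13, -1), Add(135, 13)), Mul(Pow(2, Rational(1, 2)), Pow(124, Rational(1, 2)))), 4) = Add(Add(Mul(Rational(1, 2), Rational(1, 13), 148), Mul(Pow(2, Rational(1, 2)), Mul(2, Pow(31, Rational(1, 2))))), 4) = Add(Add(Rational(74, 13), Mul(2, Pow(62, Rational(1, 2)))), 4) = Add(Rational(126, 13), Mul(2, Pow(62, Rational(1, 2))))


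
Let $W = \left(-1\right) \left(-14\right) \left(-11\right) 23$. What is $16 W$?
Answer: $-56672$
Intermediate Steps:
$W = -3542$ ($W = 14 \left(-11\right) 23 = \left(-154\right) 23 = -3542$)
$16 W = 16 \left(-3542\right) = -56672$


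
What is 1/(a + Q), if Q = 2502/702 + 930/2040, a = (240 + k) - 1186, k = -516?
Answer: -2652/3866563 ≈ -0.00068588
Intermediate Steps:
a = -1462 (a = (240 - 516) - 1186 = -276 - 1186 = -1462)
Q = 10661/2652 (Q = 2502*(1/702) + 930*(1/2040) = 139/39 + 31/68 = 10661/2652 ≈ 4.0200)
1/(a + Q) = 1/(-1462 + 10661/2652) = 1/(-3866563/2652) = -2652/3866563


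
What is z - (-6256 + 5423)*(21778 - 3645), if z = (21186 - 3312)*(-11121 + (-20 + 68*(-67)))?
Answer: -265463389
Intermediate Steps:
z = -280568178 (z = 17874*(-11121 + (-20 - 4556)) = 17874*(-11121 - 4576) = 17874*(-15697) = -280568178)
z - (-6256 + 5423)*(21778 - 3645) = -280568178 - (-6256 + 5423)*(21778 - 3645) = -280568178 - (-833)*18133 = -280568178 - 1*(-15104789) = -280568178 + 15104789 = -265463389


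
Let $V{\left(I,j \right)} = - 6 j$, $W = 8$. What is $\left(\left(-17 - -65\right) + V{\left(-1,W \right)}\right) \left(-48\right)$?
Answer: $0$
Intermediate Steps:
$\left(\left(-17 - -65\right) + V{\left(-1,W \right)}\right) \left(-48\right) = \left(\left(-17 - -65\right) - 48\right) \left(-48\right) = \left(\left(-17 + 65\right) - 48\right) \left(-48\right) = \left(48 - 48\right) \left(-48\right) = 0 \left(-48\right) = 0$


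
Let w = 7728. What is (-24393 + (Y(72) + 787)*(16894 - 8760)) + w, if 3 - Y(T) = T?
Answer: 5823547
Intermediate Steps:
Y(T) = 3 - T
(-24393 + (Y(72) + 787)*(16894 - 8760)) + w = (-24393 + ((3 - 1*72) + 787)*(16894 - 8760)) + 7728 = (-24393 + ((3 - 72) + 787)*8134) + 7728 = (-24393 + (-69 + 787)*8134) + 7728 = (-24393 + 718*8134) + 7728 = (-24393 + 5840212) + 7728 = 5815819 + 7728 = 5823547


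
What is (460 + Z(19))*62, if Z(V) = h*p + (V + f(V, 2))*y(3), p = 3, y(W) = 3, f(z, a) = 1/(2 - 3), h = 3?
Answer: 32426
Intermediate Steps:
f(z, a) = -1 (f(z, a) = 1/(-1) = -1)
Z(V) = 6 + 3*V (Z(V) = 3*3 + (V - 1)*3 = 9 + (-1 + V)*3 = 9 + (-3 + 3*V) = 6 + 3*V)
(460 + Z(19))*62 = (460 + (6 + 3*19))*62 = (460 + (6 + 57))*62 = (460 + 63)*62 = 523*62 = 32426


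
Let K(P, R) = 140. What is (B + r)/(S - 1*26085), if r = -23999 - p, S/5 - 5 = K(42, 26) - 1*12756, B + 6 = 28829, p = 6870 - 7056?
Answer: -501/8914 ≈ -0.056204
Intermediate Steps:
p = -186
B = 28823 (B = -6 + 28829 = 28823)
S = -63055 (S = 25 + 5*(140 - 1*12756) = 25 + 5*(140 - 12756) = 25 + 5*(-12616) = 25 - 63080 = -63055)
r = -23813 (r = -23999 - 1*(-186) = -23999 + 186 = -23813)
(B + r)/(S - 1*26085) = (28823 - 23813)/(-63055 - 1*26085) = 5010/(-63055 - 26085) = 5010/(-89140) = 5010*(-1/89140) = -501/8914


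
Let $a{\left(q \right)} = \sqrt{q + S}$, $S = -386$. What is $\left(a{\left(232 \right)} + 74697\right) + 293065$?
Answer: $367762 + i \sqrt{154} \approx 3.6776 \cdot 10^{5} + 12.41 i$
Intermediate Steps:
$a{\left(q \right)} = \sqrt{-386 + q}$ ($a{\left(q \right)} = \sqrt{q - 386} = \sqrt{-386 + q}$)
$\left(a{\left(232 \right)} + 74697\right) + 293065 = \left(\sqrt{-386 + 232} + 74697\right) + 293065 = \left(\sqrt{-154} + 74697\right) + 293065 = \left(i \sqrt{154} + 74697\right) + 293065 = \left(74697 + i \sqrt{154}\right) + 293065 = 367762 + i \sqrt{154}$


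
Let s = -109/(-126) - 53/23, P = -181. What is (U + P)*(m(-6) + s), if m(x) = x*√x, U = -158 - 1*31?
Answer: 771635/1449 + 2220*I*√6 ≈ 532.53 + 5437.9*I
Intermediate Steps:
U = -189 (U = -158 - 31 = -189)
s = -4171/2898 (s = -109*(-1/126) - 53*1/23 = 109/126 - 53/23 = -4171/2898 ≈ -1.4393)
m(x) = x^(3/2)
(U + P)*(m(-6) + s) = (-189 - 181)*((-6)^(3/2) - 4171/2898) = -370*(-6*I*√6 - 4171/2898) = -370*(-4171/2898 - 6*I*√6) = 771635/1449 + 2220*I*√6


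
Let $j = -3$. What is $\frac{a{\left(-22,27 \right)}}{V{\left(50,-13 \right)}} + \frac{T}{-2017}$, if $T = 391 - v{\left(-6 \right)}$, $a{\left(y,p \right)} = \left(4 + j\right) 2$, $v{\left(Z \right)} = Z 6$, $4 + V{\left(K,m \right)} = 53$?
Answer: $- \frac{16889}{98833} \approx -0.17088$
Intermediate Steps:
$V{\left(K,m \right)} = 49$ ($V{\left(K,m \right)} = -4 + 53 = 49$)
$v{\left(Z \right)} = 6 Z$
$a{\left(y,p \right)} = 2$ ($a{\left(y,p \right)} = \left(4 - 3\right) 2 = 1 \cdot 2 = 2$)
$T = 427$ ($T = 391 - 6 \left(-6\right) = 391 - -36 = 391 + 36 = 427$)
$\frac{a{\left(-22,27 \right)}}{V{\left(50,-13 \right)}} + \frac{T}{-2017} = \frac{2}{49} + \frac{427}{-2017} = 2 \cdot \frac{1}{49} + 427 \left(- \frac{1}{2017}\right) = \frac{2}{49} - \frac{427}{2017} = - \frac{16889}{98833}$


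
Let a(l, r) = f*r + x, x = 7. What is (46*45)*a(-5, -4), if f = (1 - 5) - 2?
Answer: 64170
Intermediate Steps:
f = -6 (f = -4 - 2 = -6)
a(l, r) = 7 - 6*r (a(l, r) = -6*r + 7 = 7 - 6*r)
(46*45)*a(-5, -4) = (46*45)*(7 - 6*(-4)) = 2070*(7 + 24) = 2070*31 = 64170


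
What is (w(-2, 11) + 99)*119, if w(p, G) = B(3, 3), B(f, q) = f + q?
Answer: 12495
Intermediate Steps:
w(p, G) = 6 (w(p, G) = 3 + 3 = 6)
(w(-2, 11) + 99)*119 = (6 + 99)*119 = 105*119 = 12495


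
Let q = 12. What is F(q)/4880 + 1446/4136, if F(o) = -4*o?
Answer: 214311/630740 ≈ 0.33978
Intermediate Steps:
F(q)/4880 + 1446/4136 = -4*12/4880 + 1446/4136 = -48*1/4880 + 1446*(1/4136) = -3/305 + 723/2068 = 214311/630740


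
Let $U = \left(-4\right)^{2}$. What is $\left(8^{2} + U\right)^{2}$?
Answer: $6400$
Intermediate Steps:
$U = 16$
$\left(8^{2} + U\right)^{2} = \left(8^{2} + 16\right)^{2} = \left(64 + 16\right)^{2} = 80^{2} = 6400$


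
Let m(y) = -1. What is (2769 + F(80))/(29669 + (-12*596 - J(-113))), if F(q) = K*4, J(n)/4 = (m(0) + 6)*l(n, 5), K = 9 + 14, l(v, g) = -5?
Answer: 2861/22617 ≈ 0.12650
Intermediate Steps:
K = 23
J(n) = -100 (J(n) = 4*((-1 + 6)*(-5)) = 4*(5*(-5)) = 4*(-25) = -100)
F(q) = 92 (F(q) = 23*4 = 92)
(2769 + F(80))/(29669 + (-12*596 - J(-113))) = (2769 + 92)/(29669 + (-12*596 - 1*(-100))) = 2861/(29669 + (-7152 + 100)) = 2861/(29669 - 7052) = 2861/22617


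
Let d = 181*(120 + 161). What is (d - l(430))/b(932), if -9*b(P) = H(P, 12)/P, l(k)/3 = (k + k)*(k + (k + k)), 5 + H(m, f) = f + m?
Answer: 9163439844/313 ≈ 2.9276e+7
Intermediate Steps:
d = 50861 (d = 181*281 = 50861)
H(m, f) = -5 + f + m (H(m, f) = -5 + (f + m) = -5 + f + m)
l(k) = 18*k² (l(k) = 3*((k + k)*(k + (k + k))) = 3*((2*k)*(k + 2*k)) = 3*((2*k)*(3*k)) = 3*(6*k²) = 18*k²)
b(P) = -(7 + P)/(9*P) (b(P) = -(-5 + 12 + P)/(9*P) = -(7 + P)/(9*P))
(d - l(430))/b(932) = (50861 - 18*430²)/(((⅑)*(-7 - 1*932)/932)) = (50861 - 18*184900)/(((⅑)*(1/932)*(-7 - 932))) = (50861 - 1*3328200)/(((⅑)*(1/932)*(-939))) = (50861 - 3328200)/(-313/2796) = -3277339*(-2796/313) = 9163439844/313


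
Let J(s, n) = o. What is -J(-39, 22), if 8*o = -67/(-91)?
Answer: -67/728 ≈ -0.092033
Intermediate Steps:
o = 67/728 (o = (-67/(-91))/8 = (-67*(-1/91))/8 = (⅛)*(67/91) = 67/728 ≈ 0.092033)
J(s, n) = 67/728
-J(-39, 22) = -1*67/728 = -67/728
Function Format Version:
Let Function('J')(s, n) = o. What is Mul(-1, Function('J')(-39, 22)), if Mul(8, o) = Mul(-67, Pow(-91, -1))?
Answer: Rational(-67, 728) ≈ -0.092033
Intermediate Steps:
o = Rational(67, 728) (o = Mul(Rational(1, 8), Mul(-67, Pow(-91, -1))) = Mul(Rational(1, 8), Mul(-67, Rational(-1, 91))) = Mul(Rational(1, 8), Rational(67, 91)) = Rational(67, 728) ≈ 0.092033)
Function('J')(s, n) = Rational(67, 728)
Mul(-1, Function('J')(-39, 22)) = Mul(-1, Rational(67, 728)) = Rational(-67, 728)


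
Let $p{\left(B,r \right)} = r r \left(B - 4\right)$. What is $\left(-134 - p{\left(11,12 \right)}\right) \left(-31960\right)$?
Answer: $36498320$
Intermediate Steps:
$p{\left(B,r \right)} = r^{2} \left(-4 + B\right)$
$\left(-134 - p{\left(11,12 \right)}\right) \left(-31960\right) = \left(-134 - 12^{2} \left(-4 + 11\right)\right) \left(-31960\right) = \left(-134 - 144 \cdot 7\right) \left(-31960\right) = \left(-134 - 1008\right) \left(-31960\right) = \left(-1142\right) \left(-31960\right) = 36498320$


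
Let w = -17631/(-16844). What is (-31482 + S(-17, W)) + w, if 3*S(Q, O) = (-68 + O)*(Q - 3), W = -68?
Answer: -1544979851/50532 ≈ -30574.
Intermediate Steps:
w = 17631/16844 (w = -17631*(-1/16844) = 17631/16844 ≈ 1.0467)
S(Q, O) = (-68 + O)*(-3 + Q)/3 (S(Q, O) = ((-68 + O)*(Q - 3))/3 = ((-68 + O)*(-3 + Q))/3 = (-68 + O)*(-3 + Q)/3)
(-31482 + S(-17, W)) + w = (-31482 + (68 - 1*(-68) - 68/3*(-17) + (⅓)*(-68)*(-17))) + 17631/16844 = (-31482 + (68 + 68 + 1156/3 + 1156/3)) + 17631/16844 = (-31482 + 2720/3) + 17631/16844 = -91726/3 + 17631/16844 = -1544979851/50532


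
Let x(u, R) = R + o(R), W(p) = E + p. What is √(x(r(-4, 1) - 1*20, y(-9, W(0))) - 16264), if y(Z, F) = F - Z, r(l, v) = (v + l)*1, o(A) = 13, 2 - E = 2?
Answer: I*√16242 ≈ 127.44*I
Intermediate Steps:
E = 0 (E = 2 - 1*2 = 2 - 2 = 0)
r(l, v) = l + v (r(l, v) = (l + v)*1 = l + v)
W(p) = p (W(p) = 0 + p = p)
x(u, R) = 13 + R (x(u, R) = R + 13 = 13 + R)
√(x(r(-4, 1) - 1*20, y(-9, W(0))) - 16264) = √((13 + (0 - 1*(-9))) - 16264) = √((13 + (0 + 9)) - 16264) = √((13 + 9) - 16264) = √(22 - 16264) = √(-16242) = I*√16242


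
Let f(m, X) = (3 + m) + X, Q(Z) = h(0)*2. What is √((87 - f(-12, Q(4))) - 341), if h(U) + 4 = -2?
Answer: I*√233 ≈ 15.264*I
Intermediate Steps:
h(U) = -6 (h(U) = -4 - 2 = -6)
Q(Z) = -12 (Q(Z) = -6*2 = -12)
f(m, X) = 3 + X + m
√((87 - f(-12, Q(4))) - 341) = √((87 - (3 - 12 - 12)) - 341) = √((87 - 1*(-21)) - 341) = √((87 + 21) - 341) = √(108 - 341) = √(-233) = I*√233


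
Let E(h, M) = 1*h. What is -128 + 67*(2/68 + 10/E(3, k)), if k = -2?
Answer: 9925/102 ≈ 97.304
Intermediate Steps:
E(h, M) = h
-128 + 67*(2/68 + 10/E(3, k)) = -128 + 67*(2/68 + 10/3) = -128 + 67*(2*(1/68) + 10*(⅓)) = -128 + 67*(1/34 + 10/3) = -128 + 67*(343/102) = -128 + 22981/102 = 9925/102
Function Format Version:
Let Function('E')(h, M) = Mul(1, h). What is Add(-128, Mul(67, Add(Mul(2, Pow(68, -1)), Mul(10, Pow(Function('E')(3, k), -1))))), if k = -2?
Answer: Rational(9925, 102) ≈ 97.304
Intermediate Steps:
Function('E')(h, M) = h
Add(-128, Mul(67, Add(Mul(2, Pow(68, -1)), Mul(10, Pow(Function('E')(3, k), -1))))) = Add(-128, Mul(67, Add(Mul(2, Pow(68, -1)), Mul(10, Pow(3, -1))))) = Add(-128, Mul(67, Add(Mul(2, Rational(1, 68)), Mul(10, Rational(1, 3))))) = Add(-128, Mul(67, Add(Rational(1, 34), Rational(10, 3)))) = Add(-128, Mul(67, Rational(343, 102))) = Add(-128, Rational(22981, 102)) = Rational(9925, 102)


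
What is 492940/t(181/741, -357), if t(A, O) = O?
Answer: -70420/51 ≈ -1380.8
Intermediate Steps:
492940/t(181/741, -357) = 492940/(-357) = 492940*(-1/357) = -70420/51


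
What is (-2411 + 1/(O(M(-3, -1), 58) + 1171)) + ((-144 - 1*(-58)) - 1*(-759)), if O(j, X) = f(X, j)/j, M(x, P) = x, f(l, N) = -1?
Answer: -6107329/3514 ≈ -1738.0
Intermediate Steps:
O(j, X) = -1/j
(-2411 + 1/(O(M(-3, -1), 58) + 1171)) + ((-144 - 1*(-58)) - 1*(-759)) = (-2411 + 1/(-1/(-3) + 1171)) + ((-144 - 1*(-58)) - 1*(-759)) = (-2411 + 1/(-1*(-1/3) + 1171)) + ((-144 + 58) + 759) = (-2411 + 1/(1/3 + 1171)) + (-86 + 759) = (-2411 + 1/(3514/3)) + 673 = (-2411 + 3/3514) + 673 = -8472251/3514 + 673 = -6107329/3514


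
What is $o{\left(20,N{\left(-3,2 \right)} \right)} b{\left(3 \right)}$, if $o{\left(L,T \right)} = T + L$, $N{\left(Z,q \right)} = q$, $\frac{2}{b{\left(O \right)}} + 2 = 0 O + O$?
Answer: $44$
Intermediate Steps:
$b{\left(O \right)} = \frac{2}{-2 + O}$ ($b{\left(O \right)} = \frac{2}{-2 + \left(0 O + O\right)} = \frac{2}{-2 + \left(0 + O\right)} = \frac{2}{-2 + O}$)
$o{\left(L,T \right)} = L + T$
$o{\left(20,N{\left(-3,2 \right)} \right)} b{\left(3 \right)} = \left(20 + 2\right) \frac{2}{-2 + 3} = 22 \cdot \frac{2}{1} = 22 \cdot 2 \cdot 1 = 22 \cdot 2 = 44$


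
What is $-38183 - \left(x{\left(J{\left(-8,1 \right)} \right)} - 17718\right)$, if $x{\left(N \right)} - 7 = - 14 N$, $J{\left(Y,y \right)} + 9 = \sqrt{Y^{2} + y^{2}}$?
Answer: $-20598 + 14 \sqrt{65} \approx -20485.0$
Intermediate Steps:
$J{\left(Y,y \right)} = -9 + \sqrt{Y^{2} + y^{2}}$
$x{\left(N \right)} = 7 - 14 N$
$-38183 - \left(x{\left(J{\left(-8,1 \right)} \right)} - 17718\right) = -38183 - \left(\left(7 - 14 \left(-9 + \sqrt{\left(-8\right)^{2} + 1^{2}}\right)\right) - 17718\right) = -38183 - \left(\left(7 - 14 \left(-9 + \sqrt{64 + 1}\right)\right) - 17718\right) = -38183 - \left(\left(7 - 14 \left(-9 + \sqrt{65}\right)\right) - 17718\right) = -38183 - \left(\left(7 + \left(126 - 14 \sqrt{65}\right)\right) - 17718\right) = -38183 - \left(\left(133 - 14 \sqrt{65}\right) - 17718\right) = -38183 - \left(-17585 - 14 \sqrt{65}\right) = -38183 + \left(17585 + 14 \sqrt{65}\right) = -20598 + 14 \sqrt{65}$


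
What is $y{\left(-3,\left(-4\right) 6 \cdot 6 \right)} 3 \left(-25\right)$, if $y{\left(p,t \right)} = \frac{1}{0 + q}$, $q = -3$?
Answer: $25$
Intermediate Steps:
$y{\left(p,t \right)} = - \frac{1}{3}$ ($y{\left(p,t \right)} = \frac{1}{0 - 3} = \frac{1}{-3} = - \frac{1}{3}$)
$y{\left(-3,\left(-4\right) 6 \cdot 6 \right)} 3 \left(-25\right) = - \frac{3 \left(-25\right)}{3} = \left(- \frac{1}{3}\right) \left(-75\right) = 25$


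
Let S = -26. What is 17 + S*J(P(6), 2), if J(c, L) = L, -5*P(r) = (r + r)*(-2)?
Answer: -35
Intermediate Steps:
P(r) = 4*r/5 (P(r) = -(r + r)*(-2)/5 = -2*r*(-2)/5 = -(-4)*r/5 = 4*r/5)
17 + S*J(P(6), 2) = 17 - 26*2 = 17 - 52 = -35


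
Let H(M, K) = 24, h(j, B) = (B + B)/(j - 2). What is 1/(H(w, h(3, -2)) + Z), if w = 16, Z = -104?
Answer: -1/80 ≈ -0.012500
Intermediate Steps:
h(j, B) = 2*B/(-2 + j) (h(j, B) = (2*B)/(-2 + j) = 2*B/(-2 + j))
1/(H(w, h(3, -2)) + Z) = 1/(24 - 104) = 1/(-80) = -1/80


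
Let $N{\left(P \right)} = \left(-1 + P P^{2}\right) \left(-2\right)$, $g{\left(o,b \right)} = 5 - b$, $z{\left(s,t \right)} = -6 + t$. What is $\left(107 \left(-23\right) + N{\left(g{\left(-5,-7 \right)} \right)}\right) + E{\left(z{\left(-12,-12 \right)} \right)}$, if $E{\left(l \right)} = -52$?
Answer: $-5967$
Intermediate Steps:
$N{\left(P \right)} = 2 - 2 P^{3}$ ($N{\left(P \right)} = \left(-1 + P^{3}\right) \left(-2\right) = 2 - 2 P^{3}$)
$\left(107 \left(-23\right) + N{\left(g{\left(-5,-7 \right)} \right)}\right) + E{\left(z{\left(-12,-12 \right)} \right)} = \left(107 \left(-23\right) + \left(2 - 2 \left(5 - -7\right)^{3}\right)\right) - 52 = \left(-2461 + \left(2 - 2 \left(5 + 7\right)^{3}\right)\right) - 52 = \left(-2461 + \left(2 - 2 \cdot 12^{3}\right)\right) - 52 = \left(-2461 + \left(2 - 3456\right)\right) - 52 = \left(-2461 - 3454\right) - 52 = -5915 - 52 = -5967$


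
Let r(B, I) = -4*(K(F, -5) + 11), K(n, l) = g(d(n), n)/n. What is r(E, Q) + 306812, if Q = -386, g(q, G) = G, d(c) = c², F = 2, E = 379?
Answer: 306764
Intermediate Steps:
K(n, l) = 1 (K(n, l) = n/n = 1)
r(B, I) = -48 (r(B, I) = -4*(1 + 11) = -4*12 = -48)
r(E, Q) + 306812 = -48 + 306812 = 306764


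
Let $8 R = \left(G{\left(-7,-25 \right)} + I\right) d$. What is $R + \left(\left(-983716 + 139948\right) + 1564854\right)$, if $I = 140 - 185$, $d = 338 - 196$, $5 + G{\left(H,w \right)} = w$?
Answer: $\frac{2879019}{4} \approx 7.1976 \cdot 10^{5}$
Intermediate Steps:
$G{\left(H,w \right)} = -5 + w$
$d = 142$ ($d = 338 - 196 = 142$)
$I = -45$
$R = - \frac{5325}{4}$ ($R = \frac{\left(\left(-5 - 25\right) - 45\right) 142}{8} = \frac{\left(-30 - 45\right) 142}{8} = \frac{\left(-75\right) 142}{8} = \frac{1}{8} \left(-10650\right) = - \frac{5325}{4} \approx -1331.3$)
$R + \left(\left(-983716 + 139948\right) + 1564854\right) = - \frac{5325}{4} + \left(\left(-983716 + 139948\right) + 1564854\right) = - \frac{5325}{4} + \left(-843768 + 1564854\right) = - \frac{5325}{4} + 721086 = \frac{2879019}{4}$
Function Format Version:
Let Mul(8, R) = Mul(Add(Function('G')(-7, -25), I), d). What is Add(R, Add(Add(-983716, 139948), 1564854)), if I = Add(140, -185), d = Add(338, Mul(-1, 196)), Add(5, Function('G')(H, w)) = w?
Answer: Rational(2879019, 4) ≈ 7.1976e+5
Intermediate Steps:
Function('G')(H, w) = Add(-5, w)
d = 142 (d = Add(338, -196) = 142)
I = -45
R = Rational(-5325, 4) (R = Mul(Rational(1, 8), Mul(Add(Add(-5, -25), -45), 142)) = Mul(Rational(1, 8), Mul(Add(-30, -45), 142)) = Mul(Rational(1, 8), Mul(-75, 142)) = Mul(Rational(1, 8), -10650) = Rational(-5325, 4) ≈ -1331.3)
Add(R, Add(Add(-983716, 139948), 1564854)) = Add(Rational(-5325, 4), Add(Add(-983716, 139948), 1564854)) = Add(Rational(-5325, 4), Add(-843768, 1564854)) = Add(Rational(-5325, 4), 721086) = Rational(2879019, 4)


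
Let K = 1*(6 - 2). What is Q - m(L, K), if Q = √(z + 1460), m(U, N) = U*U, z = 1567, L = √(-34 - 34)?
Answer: 68 + √3027 ≈ 123.02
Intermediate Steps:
L = 2*I*√17 (L = √(-68) = 2*I*√17 ≈ 8.2462*I)
K = 4 (K = 1*4 = 4)
m(U, N) = U²
Q = √3027 (Q = √(1567 + 1460) = √3027 ≈ 55.018)
Q - m(L, K) = √3027 - (2*I*√17)² = √3027 - 1*(-68) = √3027 + 68 = 68 + √3027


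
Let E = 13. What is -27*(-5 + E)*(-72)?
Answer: 15552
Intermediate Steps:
-27*(-5 + E)*(-72) = -27*(-5 + 13)*(-72) = -27*8*(-72) = -216*(-72) = 15552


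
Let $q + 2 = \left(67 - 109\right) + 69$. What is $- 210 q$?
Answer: $-5250$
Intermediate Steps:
$q = 25$ ($q = -2 + \left(\left(67 - 109\right) + 69\right) = -2 + \left(-42 + 69\right) = -2 + 27 = 25$)
$- 210 q = \left(-210\right) 25 = -5250$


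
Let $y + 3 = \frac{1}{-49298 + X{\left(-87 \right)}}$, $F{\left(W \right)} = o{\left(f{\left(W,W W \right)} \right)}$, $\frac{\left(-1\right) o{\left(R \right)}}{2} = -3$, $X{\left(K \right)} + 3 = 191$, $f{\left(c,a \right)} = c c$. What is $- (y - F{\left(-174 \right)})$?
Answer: $\frac{441991}{49110} \approx 9.0$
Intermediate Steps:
$f{\left(c,a \right)} = c^{2}$
$X{\left(K \right)} = 188$ ($X{\left(K \right)} = -3 + 191 = 188$)
$o{\left(R \right)} = 6$ ($o{\left(R \right)} = \left(-2\right) \left(-3\right) = 6$)
$F{\left(W \right)} = 6$
$y = - \frac{147331}{49110}$ ($y = -3 + \frac{1}{-49298 + 188} = -3 + \frac{1}{-49110} = -3 - \frac{1}{49110} = - \frac{147331}{49110} \approx -3.0$)
$- (y - F{\left(-174 \right)}) = - (- \frac{147331}{49110} - 6) = \left(-1\right) \left(- \frac{441991}{49110}\right) = \frac{441991}{49110}$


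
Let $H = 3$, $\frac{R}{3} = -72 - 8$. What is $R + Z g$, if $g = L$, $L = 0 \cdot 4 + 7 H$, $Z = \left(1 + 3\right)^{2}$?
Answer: $96$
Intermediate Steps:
$R = -240$ ($R = 3 \left(-72 - 8\right) = 3 \left(-80\right) = -240$)
$Z = 16$ ($Z = 4^{2} = 16$)
$L = 21$ ($L = 0 \cdot 4 + 7 \cdot 3 = 0 + 21 = 21$)
$g = 21$
$R + Z g = -240 + 16 \cdot 21 = -240 + 336 = 96$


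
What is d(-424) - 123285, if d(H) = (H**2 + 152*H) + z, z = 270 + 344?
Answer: -7343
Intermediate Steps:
z = 614
d(H) = 614 + H**2 + 152*H (d(H) = (H**2 + 152*H) + 614 = 614 + H**2 + 152*H)
d(-424) - 123285 = (614 + (-424)**2 + 152*(-424)) - 123285 = (614 + 179776 - 64448) - 123285 = 115942 - 123285 = -7343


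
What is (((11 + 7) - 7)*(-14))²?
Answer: 23716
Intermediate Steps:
(((11 + 7) - 7)*(-14))² = ((18 - 7)*(-14))² = (11*(-14))² = (-154)² = 23716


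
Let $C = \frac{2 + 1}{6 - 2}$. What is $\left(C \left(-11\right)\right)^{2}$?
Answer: $\frac{1089}{16} \approx 68.063$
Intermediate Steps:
$C = \frac{3}{4} \approx 0.75$
$\left(C \left(-11\right)\right)^{2} = \left(\frac{3}{4} \left(-11\right)\right)^{2} = \left(- \frac{33}{4}\right)^{2} = \frac{1089}{16}$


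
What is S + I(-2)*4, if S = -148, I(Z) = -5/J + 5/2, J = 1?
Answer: -158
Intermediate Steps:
I(Z) = -5/2 (I(Z) = -5/1 + 5/2 = -5*1 + 5*(½) = -5 + 5/2 = -5/2)
S + I(-2)*4 = -148 - 5/2*4 = -148 - 10 = -158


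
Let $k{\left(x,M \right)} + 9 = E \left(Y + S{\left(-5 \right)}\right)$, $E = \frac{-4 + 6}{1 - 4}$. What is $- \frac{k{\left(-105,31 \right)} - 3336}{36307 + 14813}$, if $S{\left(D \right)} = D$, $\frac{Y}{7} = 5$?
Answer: $\frac{673}{10224} \approx 0.065825$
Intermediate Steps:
$Y = 35$ ($Y = 7 \cdot 5 = 35$)
$E = - \frac{2}{3}$ ($E = \frac{2}{-3} = 2 \left(- \frac{1}{3}\right) = - \frac{2}{3} \approx -0.66667$)
$k{\left(x,M \right)} = -29$ ($k{\left(x,M \right)} = -9 - \frac{2 \left(35 - 5\right)}{3} = -9 - 20 = -29$)
$- \frac{k{\left(-105,31 \right)} - 3336}{36307 + 14813} = - \frac{-29 - 3336}{36307 + 14813} = - \frac{-3365}{51120} = \left(-1\right) \left(- \frac{673}{10224}\right) = \frac{673}{10224}$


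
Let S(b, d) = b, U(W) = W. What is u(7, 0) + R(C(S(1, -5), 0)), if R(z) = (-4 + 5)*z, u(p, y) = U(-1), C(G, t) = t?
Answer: -1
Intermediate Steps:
u(p, y) = -1
R(z) = z (R(z) = 1*z = z)
u(7, 0) + R(C(S(1, -5), 0)) = -1 + 0 = -1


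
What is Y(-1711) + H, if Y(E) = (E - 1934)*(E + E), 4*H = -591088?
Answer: 12325418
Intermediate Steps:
H = -147772 (H = (¼)*(-591088) = -147772)
Y(E) = 2*E*(-1934 + E) (Y(E) = (-1934 + E)*(2*E) = 2*E*(-1934 + E))
Y(-1711) + H = 2*(-1711)*(-1934 - 1711) - 147772 = 2*(-1711)*(-3645) - 147772 = 12473190 - 147772 = 12325418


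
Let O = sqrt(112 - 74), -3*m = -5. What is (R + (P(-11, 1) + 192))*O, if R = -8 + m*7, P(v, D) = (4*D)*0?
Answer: 587*sqrt(38)/3 ≈ 1206.2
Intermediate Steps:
m = 5/3 (m = -1/3*(-5) = 5/3 ≈ 1.6667)
P(v, D) = 0
R = 11/3 (R = -8 + (5/3)*7 = -8 + 35/3 = 11/3 ≈ 3.6667)
O = sqrt(38) ≈ 6.1644
(R + (P(-11, 1) + 192))*O = (11/3 + (0 + 192))*sqrt(38) = (11/3 + 192)*sqrt(38) = 587*sqrt(38)/3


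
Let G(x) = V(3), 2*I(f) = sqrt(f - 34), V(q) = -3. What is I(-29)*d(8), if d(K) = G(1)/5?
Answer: -9*I*sqrt(7)/10 ≈ -2.3812*I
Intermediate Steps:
I(f) = sqrt(-34 + f)/2 (I(f) = sqrt(f - 34)/2 = sqrt(-34 + f)/2)
G(x) = -3
d(K) = -3/5
I(-29)*d(8) = (sqrt(-34 - 29)/2)*(-3/5) = (sqrt(-63)/2)*(-3/5) = ((3*I*sqrt(7))/2)*(-3/5) = (3*I*sqrt(7)/2)*(-3/5) = -9*I*sqrt(7)/10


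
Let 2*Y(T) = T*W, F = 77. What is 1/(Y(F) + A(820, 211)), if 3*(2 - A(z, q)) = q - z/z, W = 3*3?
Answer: 2/557 ≈ 0.0035907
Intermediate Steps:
W = 9
Y(T) = 9*T/2 (Y(T) = (T*9)/2 = (9*T)/2 = 9*T/2)
A(z, q) = 7/3 - q/3 (A(z, q) = 2 - (q - z/z)/3 = 2 - (q - 1*1)/3 = 2 - (q - 1)/3 = 2 - (-1 + q)/3 = 2 + (⅓ - q/3) = 7/3 - q/3)
1/(Y(F) + A(820, 211)) = 1/((9/2)*77 + (7/3 - ⅓*211)) = 1/(693/2 + (7/3 - 211/3)) = 1/(693/2 - 68) = 1/(557/2) = 2/557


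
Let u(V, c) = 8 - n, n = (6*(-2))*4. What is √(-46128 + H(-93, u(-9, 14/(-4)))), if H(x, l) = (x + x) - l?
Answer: I*√46370 ≈ 215.34*I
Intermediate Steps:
n = -48 (n = -12*4 = -48)
u(V, c) = 56 (u(V, c) = 8 - 1*(-48) = 8 + 48 = 56)
H(x, l) = -l + 2*x (H(x, l) = 2*x - l = -l + 2*x)
√(-46128 + H(-93, u(-9, 14/(-4)))) = √(-46128 + (-1*56 + 2*(-93))) = √(-46128 + (-56 - 186)) = √(-46128 - 242) = √(-46370) = I*√46370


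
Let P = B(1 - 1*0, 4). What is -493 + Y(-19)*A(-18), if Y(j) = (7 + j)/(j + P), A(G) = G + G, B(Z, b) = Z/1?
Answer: -517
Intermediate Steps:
B(Z, b) = Z (B(Z, b) = Z*1 = Z)
P = 1 (P = 1 - 1*0 = 1 + 0 = 1)
A(G) = 2*G
Y(j) = (7 + j)/(1 + j) (Y(j) = (7 + j)/(j + 1) = (7 + j)/(1 + j))
-493 + Y(-19)*A(-18) = -493 + ((7 - 19)/(1 - 19))*(2*(-18)) = -493 + (-12/(-18))*(-36) = -493 - 1/18*(-12)*(-36) = -493 + (⅔)*(-36) = -493 - 24 = -517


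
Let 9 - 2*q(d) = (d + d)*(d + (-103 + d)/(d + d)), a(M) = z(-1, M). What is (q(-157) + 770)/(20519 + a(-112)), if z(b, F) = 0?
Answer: -47489/41038 ≈ -1.1572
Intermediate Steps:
a(M) = 0
q(d) = 9/2 - d*(d + (-103 + d)/(2*d)) (q(d) = 9/2 - (d + d)*(d + (-103 + d)/(d + d))/2 = 9/2 - 2*d*(d + (-103 + d)/((2*d)))/2 = 9/2 - 2*d*(d + (-103 + d)*(1/(2*d)))/2 = 9/2 - 2*d*(d + (-103 + d)/(2*d))/2 = 9/2 - d*(d + (-103 + d)/(2*d)))
(q(-157) + 770)/(20519 + a(-112)) = ((56 - 1*(-157)² - ½*(-157)) + 770)/(20519 + 0) = ((56 - 1*24649 + 157/2) + 770)/20519 = ((56 - 24649 + 157/2) + 770)*(1/20519) = (-49029/2 + 770)*(1/20519) = -47489/2*1/20519 = -47489/41038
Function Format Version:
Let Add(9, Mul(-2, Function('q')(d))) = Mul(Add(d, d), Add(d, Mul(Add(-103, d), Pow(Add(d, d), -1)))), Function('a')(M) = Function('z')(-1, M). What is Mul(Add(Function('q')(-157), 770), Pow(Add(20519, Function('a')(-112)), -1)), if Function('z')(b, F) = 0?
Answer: Rational(-47489, 41038) ≈ -1.1572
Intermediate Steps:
Function('a')(M) = 0
Function('q')(d) = Add(Rational(9, 2), Mul(-1, d, Add(d, Mul(Rational(1, 2), Pow(d, -1), Add(-103, d))))) (Function('q')(d) = Add(Rational(9, 2), Mul(Rational(-1, 2), Mul(Add(d, d), Add(d, Mul(Add(-103, d), Pow(Add(d, d), -1)))))) = Add(Rational(9, 2), Mul(Rational(-1, 2), Mul(Mul(2, d), Add(d, Mul(Add(-103, d), Pow(Mul(2, d), -1)))))) = Add(Rational(9, 2), Mul(Rational(-1, 2), Mul(Mul(2, d), Add(d, Mul(Add(-103, d), Mul(Rational(1, 2), Pow(d, -1))))))) = Add(Rational(9, 2), Mul(Rational(-1, 2), Mul(Mul(2, d), Add(d, Mul(Rational(1, 2), Pow(d, -1), Add(-103, d)))))) = Add(Rational(9, 2), Mul(Rational(-1, 2), Mul(2, d, Add(d, Mul(Rational(1, 2), Pow(d, -1), Add(-103, d)))))) = Add(Rational(9, 2), Mul(-1, d, Add(d, Mul(Rational(1, 2), Pow(d, -1), Add(-103, d))))))
Mul(Add(Function('q')(-157), 770), Pow(Add(20519, Function('a')(-112)), -1)) = Mul(Add(Add(56, Mul(-1, Pow(-157, 2)), Mul(Rational(-1, 2), -157)), 770), Pow(Add(20519, 0), -1)) = Mul(Add(Add(56, Mul(-1, 24649), Rational(157, 2)), 770), Pow(20519, -1)) = Mul(Add(Add(56, -24649, Rational(157, 2)), 770), Rational(1, 20519)) = Mul(Add(Rational(-49029, 2), 770), Rational(1, 20519)) = Mul(Rational(-47489, 2), Rational(1, 20519)) = Rational(-47489, 41038)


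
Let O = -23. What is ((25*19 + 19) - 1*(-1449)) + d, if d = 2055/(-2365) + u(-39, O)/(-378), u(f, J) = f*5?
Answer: 115777873/59598 ≈ 1942.6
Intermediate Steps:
u(f, J) = 5*f
d = -21041/59598 (d = 2055/(-2365) + (5*(-39))/(-378) = 2055*(-1/2365) - 195*(-1/378) = -411/473 + 65/126 = -21041/59598 ≈ -0.35305)
((25*19 + 19) - 1*(-1449)) + d = ((25*19 + 19) - 1*(-1449)) - 21041/59598 = ((475 + 19) + 1449) - 21041/59598 = (494 + 1449) - 21041/59598 = 1943 - 21041/59598 = 115777873/59598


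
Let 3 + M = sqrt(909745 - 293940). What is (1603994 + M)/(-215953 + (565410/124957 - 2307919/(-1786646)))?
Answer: -358097285166770002/48211056119364223 - 223253924222*sqrt(615805)/48211056119364223 ≈ -7.4313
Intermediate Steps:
M = -3 + sqrt(615805) (M = -3 + sqrt(909745 - 293940) = -3 + sqrt(615805) ≈ 781.73)
(1603994 + M)/(-215953 + (565410/124957 - 2307919/(-1786646))) = (1603994 + (-3 + sqrt(615805)))/(-215953 + (565410/124957 - 2307919/(-1786646))) = (1603991 + sqrt(615805))/(-215953 + (565410*(1/124957) - 2307919*(-1/1786646))) = (1603991 + sqrt(615805))/(-215953 + (565410/124957 + 2307919/1786646)) = (1603991 + sqrt(615805))/(-215953 + 1298578149343/223253924222) = (1603991 + sqrt(615805))/(-48211056119364223/223253924222) = (1603991 + sqrt(615805))*(-223253924222/48211056119364223) = -358097285166770002/48211056119364223 - 223253924222*sqrt(615805)/48211056119364223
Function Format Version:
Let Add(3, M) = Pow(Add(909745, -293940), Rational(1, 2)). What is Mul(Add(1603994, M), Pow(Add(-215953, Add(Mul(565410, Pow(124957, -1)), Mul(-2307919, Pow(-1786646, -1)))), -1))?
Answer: Add(Rational(-358097285166770002, 48211056119364223), Mul(Rational(-223253924222, 48211056119364223), Pow(615805, Rational(1, 2)))) ≈ -7.4313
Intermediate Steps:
M = Add(-3, Pow(615805, Rational(1, 2))) (M = Add(-3, Pow(Add(909745, -293940), Rational(1, 2))) = Add(-3, Pow(615805, Rational(1, 2))) ≈ 781.73)
Mul(Add(1603994, M), Pow(Add(-215953, Add(Mul(565410, Pow(124957, -1)), Mul(-2307919, Pow(-1786646, -1)))), -1)) = Mul(Add(1603994, Add(-3, Pow(615805, Rational(1, 2)))), Pow(Add(-215953, Add(Mul(565410, Pow(124957, -1)), Mul(-2307919, Pow(-1786646, -1)))), -1)) = Mul(Add(1603991, Pow(615805, Rational(1, 2))), Pow(Add(-215953, Add(Mul(565410, Rational(1, 124957)), Mul(-2307919, Rational(-1, 1786646)))), -1)) = Mul(Add(1603991, Pow(615805, Rational(1, 2))), Pow(Add(-215953, Add(Rational(565410, 124957), Rational(2307919, 1786646))), -1)) = Mul(Add(1603991, Pow(615805, Rational(1, 2))), Pow(Add(-215953, Rational(1298578149343, 223253924222)), -1)) = Mul(Add(1603991, Pow(615805, Rational(1, 2))), Pow(Rational(-48211056119364223, 223253924222), -1)) = Mul(Add(1603991, Pow(615805, Rational(1, 2))), Rational(-223253924222, 48211056119364223)) = Add(Rational(-358097285166770002, 48211056119364223), Mul(Rational(-223253924222, 48211056119364223), Pow(615805, Rational(1, 2))))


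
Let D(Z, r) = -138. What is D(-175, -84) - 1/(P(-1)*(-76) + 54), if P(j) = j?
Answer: -17941/130 ≈ -138.01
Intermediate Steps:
D(-175, -84) - 1/(P(-1)*(-76) + 54) = -138 - 1/(-1*(-76) + 54) = -138 - 1/(76 + 54) = -138 - 1/130 = -17941/130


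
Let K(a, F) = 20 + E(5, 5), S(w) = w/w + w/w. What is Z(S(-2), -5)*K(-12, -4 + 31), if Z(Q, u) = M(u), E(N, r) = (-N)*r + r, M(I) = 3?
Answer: 0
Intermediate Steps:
S(w) = 2 (S(w) = 1 + 1 = 2)
E(N, r) = r - N*r (E(N, r) = -N*r + r = r - N*r)
Z(Q, u) = 3
K(a, F) = 0 (K(a, F) = 20 + 5*(1 - 1*5) = 20 + 5*(1 - 5) = 20 + 5*(-4) = 20 - 20 = 0)
Z(S(-2), -5)*K(-12, -4 + 31) = 3*0 = 0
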